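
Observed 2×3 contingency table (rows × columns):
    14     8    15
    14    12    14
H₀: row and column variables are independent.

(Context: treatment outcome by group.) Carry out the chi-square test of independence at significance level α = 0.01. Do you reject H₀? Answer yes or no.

Row totals [37, 40], col totals [28, 20, 29], n=77
χ² = (14−13.45)²/13.45 + (8−9.61)²/9.61 + (15−13.94)²/13.94 + (14−14.55)²/14.55 + (12−10.39)²/10.39 + (14−15.06)²/15.06 = 0.7187
df = 2
p-value (upper-tail) = 0.69813
At α=0.01: p ≥ α → fail to reject H₀

reject H₀: no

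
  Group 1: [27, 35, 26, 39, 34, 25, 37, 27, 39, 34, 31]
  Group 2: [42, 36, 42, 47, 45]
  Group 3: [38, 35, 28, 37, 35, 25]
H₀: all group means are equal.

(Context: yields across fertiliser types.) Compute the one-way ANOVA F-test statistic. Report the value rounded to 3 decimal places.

Group means [32.18, 42.40, 33.00], grand mean 34.727
SSB = Σnᵢ(x̄ᵢ−x̄)² = 383.527; SSW = ΣΣ(x−x̄ᵢ)² = 482.836
MSB = 383.527/2 = 191.7636; MSW = 482.836/19 = 25.4124
F = MSB/MSW = 7.5461
df = (2, 19)

test statistic = 7.546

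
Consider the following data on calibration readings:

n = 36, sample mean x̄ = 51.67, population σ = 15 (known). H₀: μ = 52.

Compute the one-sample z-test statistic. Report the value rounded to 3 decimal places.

test statistic = -0.132

SE = σ/√n = 15/√36 = 2.5000
z = (x̄−μ₀)/SE = (51.67−52)/2.5000 = -0.1320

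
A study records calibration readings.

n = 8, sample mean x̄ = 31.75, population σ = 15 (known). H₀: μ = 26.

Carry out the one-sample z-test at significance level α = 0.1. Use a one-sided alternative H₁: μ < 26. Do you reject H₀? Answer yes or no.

reject H₀: no

SE = σ/√n = 15/√8 = 5.3033
z = (x̄−μ₀)/SE = (31.75−26)/5.3033 = 1.0842
p-value (one-sided, H₁ less) = 0.86087
At α=0.1: p ≥ α → fail to reject H₀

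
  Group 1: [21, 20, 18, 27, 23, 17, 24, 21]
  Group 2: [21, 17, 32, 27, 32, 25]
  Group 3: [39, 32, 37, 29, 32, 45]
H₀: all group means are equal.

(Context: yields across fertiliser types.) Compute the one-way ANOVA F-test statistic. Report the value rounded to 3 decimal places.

test statistic = 14.304

Group means [21.38, 25.67, 35.67], grand mean 26.950
SSB = Σnᵢ(x̄ᵢ−x̄)² = 714.408; SSW = ΣΣ(x−x̄ᵢ)² = 424.542
MSB = 714.408/2 = 357.2042; MSW = 424.542/17 = 24.9730
F = MSB/MSW = 14.3036
df = (2, 17)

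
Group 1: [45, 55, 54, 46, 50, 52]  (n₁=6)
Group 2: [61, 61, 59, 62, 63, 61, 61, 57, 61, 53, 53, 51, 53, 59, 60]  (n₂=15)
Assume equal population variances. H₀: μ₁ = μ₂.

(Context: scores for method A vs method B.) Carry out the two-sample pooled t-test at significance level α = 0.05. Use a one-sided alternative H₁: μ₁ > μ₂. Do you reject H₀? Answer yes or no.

x̄₁=50.333, s₁=4.131, n₁=6
x̄₂=58.333, s₂=3.922, n₂=15
s_p² = [5·4.131² + 14·3.922²]/19 = 15.8246
SE = √(s_p²·(1/6+1/15)) = 1.9216
t = (50.333−58.333)/1.9216 = -4.1633
df = 19
p-value (one-sided, H₁ greater) = 0.99974
At α=0.05: p ≥ α → fail to reject H₀

reject H₀: no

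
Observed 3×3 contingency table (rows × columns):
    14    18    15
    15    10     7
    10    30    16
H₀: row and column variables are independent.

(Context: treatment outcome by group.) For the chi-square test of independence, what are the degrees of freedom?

degrees of freedom = 4

df = (r−1)(c−1) = (3−1)·(3−1) = 4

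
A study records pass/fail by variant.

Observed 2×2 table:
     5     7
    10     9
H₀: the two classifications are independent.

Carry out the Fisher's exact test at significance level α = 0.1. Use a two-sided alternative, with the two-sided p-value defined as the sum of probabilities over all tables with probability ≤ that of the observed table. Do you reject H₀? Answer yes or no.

Margins: r₁=12, r₂=19, c₁=15, c₂=16, n=31
p_obs = C(12,5)·C(19,10)/C(31,15); sum pmf over tables with pmf ≤ p_obs
p-value (two-sided) = 0.71599
At α=0.1: p ≥ α → fail to reject H₀

reject H₀: no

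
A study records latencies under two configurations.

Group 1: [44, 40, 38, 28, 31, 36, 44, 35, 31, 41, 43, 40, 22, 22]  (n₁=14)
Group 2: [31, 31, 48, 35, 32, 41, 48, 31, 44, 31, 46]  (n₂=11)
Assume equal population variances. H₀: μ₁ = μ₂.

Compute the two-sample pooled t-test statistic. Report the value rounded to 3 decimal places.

test statistic = -0.876

x̄₁=35.357, s₁=7.541, n₁=14
x̄₂=38.000, s₂=7.416, n₂=11
s_p² = [13·7.541² + 10·7.416²]/23 = 56.0528
SE = √(s_p²·(1/14+1/11)) = 3.0165
t = (35.357−38.000)/3.0165 = -0.8761
df = 23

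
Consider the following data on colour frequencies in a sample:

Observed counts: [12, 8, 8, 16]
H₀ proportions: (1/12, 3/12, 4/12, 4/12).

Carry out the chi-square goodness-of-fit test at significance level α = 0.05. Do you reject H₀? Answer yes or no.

n = 44; E_i = n·p_i = [3.67, 11.00, 14.67, 14.67]
χ² = (12−3.67)²/3.67 + (8−11.00)²/11.00 + (8−14.67)²/14.67 + (16−14.67)²/14.67 = 22.9091
df = 3
p-value (upper-tail) = 0.00004
At α=0.05: p < α → reject H₀

reject H₀: yes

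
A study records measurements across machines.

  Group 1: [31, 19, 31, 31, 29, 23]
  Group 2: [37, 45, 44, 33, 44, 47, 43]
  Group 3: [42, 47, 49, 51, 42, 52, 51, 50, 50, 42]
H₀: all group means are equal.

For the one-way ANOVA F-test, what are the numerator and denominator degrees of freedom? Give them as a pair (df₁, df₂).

k = 3 groups, N = 23 total
df = (k−1, N−k) = (3−1, 23−3) = (2, 20)

degrees of freedom = [2, 20]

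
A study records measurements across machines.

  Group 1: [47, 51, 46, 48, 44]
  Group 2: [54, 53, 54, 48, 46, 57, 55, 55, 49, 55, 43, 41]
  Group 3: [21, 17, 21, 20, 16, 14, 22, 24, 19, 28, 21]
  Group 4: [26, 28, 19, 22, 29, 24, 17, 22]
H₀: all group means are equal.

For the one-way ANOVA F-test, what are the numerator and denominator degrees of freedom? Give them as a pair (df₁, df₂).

k = 4 groups, N = 36 total
df = (k−1, N−k) = (4−1, 36−4) = (3, 32)

degrees of freedom = [3, 32]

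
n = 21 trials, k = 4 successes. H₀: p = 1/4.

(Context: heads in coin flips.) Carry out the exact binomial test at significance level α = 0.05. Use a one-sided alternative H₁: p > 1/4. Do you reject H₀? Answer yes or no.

reject H₀: no

Exact binomial: n=21, k=4, p₀=1/4=0.2500
P(X≥4) from Σ C(n,i)·p₀^i·(1−p₀)^(n−i)
p-value (one-sided, H₁ greater) = 0.80832
At α=0.05: p ≥ α → fail to reject H₀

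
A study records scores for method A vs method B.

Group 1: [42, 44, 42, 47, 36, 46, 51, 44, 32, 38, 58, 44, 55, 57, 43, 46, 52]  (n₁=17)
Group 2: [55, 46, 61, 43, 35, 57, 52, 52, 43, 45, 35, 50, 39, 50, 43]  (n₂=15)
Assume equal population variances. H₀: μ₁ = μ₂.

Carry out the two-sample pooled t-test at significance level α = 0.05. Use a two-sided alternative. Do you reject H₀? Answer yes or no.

x̄₁=45.706, s₁=7.157, n₁=17
x̄₂=47.067, s₂=7.713, n₂=15
s_p² = [16·7.157² + 14·7.713²]/30 = 55.0821
SE = √(s_p²·(1/17+1/15)) = 2.6291
t = (45.706−47.067)/2.6291 = -0.5176
df = 30
p-value (two-sided) = 0.60855
At α=0.05: p ≥ α → fail to reject H₀

reject H₀: no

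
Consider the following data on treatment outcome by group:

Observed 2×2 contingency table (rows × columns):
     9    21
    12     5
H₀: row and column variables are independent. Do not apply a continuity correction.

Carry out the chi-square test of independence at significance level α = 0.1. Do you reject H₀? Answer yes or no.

Row totals [30, 17], col totals [21, 26], n=47
χ² = (9−13.40)²/13.40 + (21−16.60)²/16.60 + (12−7.60)²/7.60 + (5−9.40)²/9.40 = 7.2323
df = 1
p-value (upper-tail) = 0.00716
At α=0.1: p < α → reject H₀

reject H₀: yes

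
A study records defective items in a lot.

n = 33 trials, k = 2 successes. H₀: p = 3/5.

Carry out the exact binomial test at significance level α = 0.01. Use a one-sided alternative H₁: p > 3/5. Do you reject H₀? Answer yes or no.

Exact binomial: n=33, k=2, p₀=3/5=0.6000
P(X≥2) from Σ C(n,i)·p₀^i·(1−p₀)^(n−i)
p-value (one-sided, H₁ greater) = 1.00000
At α=0.01: p ≥ α → fail to reject H₀

reject H₀: no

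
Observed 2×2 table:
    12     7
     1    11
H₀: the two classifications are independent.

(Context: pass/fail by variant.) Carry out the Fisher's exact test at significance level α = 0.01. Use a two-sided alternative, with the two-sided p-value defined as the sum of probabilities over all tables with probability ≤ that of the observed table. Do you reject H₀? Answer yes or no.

reject H₀: yes

Margins: r₁=19, r₂=12, c₁=13, c₂=18, n=31
p_obs = C(19,12)·C(12,1)/C(31,13); sum pmf over tables with pmf ≤ p_obs
p-value (two-sided) = 0.00338
At α=0.01: p < α → reject H₀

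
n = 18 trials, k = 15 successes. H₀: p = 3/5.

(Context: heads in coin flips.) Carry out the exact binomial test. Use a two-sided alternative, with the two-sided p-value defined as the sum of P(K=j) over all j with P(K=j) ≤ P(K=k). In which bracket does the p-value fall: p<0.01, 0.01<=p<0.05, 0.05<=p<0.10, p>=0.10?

Exact binomial: n=18, k=15, p₀=3/5=0.6000
P(X=j) = C(n,j)·p₀^j·(1−p₀)^(n−j); p = Σ P(X=j) over j with P(X=j) ≤ P(X=15)
p-value (two-sided) = 0.05306
→ bracket: 0.05<=p<0.10

p-value bracket: 0.05<=p<0.10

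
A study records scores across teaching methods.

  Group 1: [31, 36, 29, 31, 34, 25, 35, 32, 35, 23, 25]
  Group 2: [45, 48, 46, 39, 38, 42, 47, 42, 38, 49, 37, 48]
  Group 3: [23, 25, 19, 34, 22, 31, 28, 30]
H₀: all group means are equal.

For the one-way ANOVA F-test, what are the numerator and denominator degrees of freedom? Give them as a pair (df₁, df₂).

degrees of freedom = [2, 28]

k = 3 groups, N = 31 total
df = (k−1, N−k) = (3−1, 31−3) = (2, 28)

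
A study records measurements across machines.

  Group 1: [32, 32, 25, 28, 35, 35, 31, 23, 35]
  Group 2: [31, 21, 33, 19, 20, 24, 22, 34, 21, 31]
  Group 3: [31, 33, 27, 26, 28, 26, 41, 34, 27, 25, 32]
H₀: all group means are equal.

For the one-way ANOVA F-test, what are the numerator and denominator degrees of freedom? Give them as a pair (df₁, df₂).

degrees of freedom = [2, 27]

k = 3 groups, N = 30 total
df = (k−1, N−k) = (3−1, 30−3) = (2, 27)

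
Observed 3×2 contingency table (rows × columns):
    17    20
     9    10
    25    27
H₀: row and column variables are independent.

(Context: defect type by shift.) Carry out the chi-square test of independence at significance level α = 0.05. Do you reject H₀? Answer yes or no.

reject H₀: no

Row totals [37, 19, 52], col totals [51, 57], n=108
χ² = (17−17.47)²/17.47 + (20−19.53)²/19.53 + (9−8.97)²/8.97 + (10−10.03)²/10.03 + (25−24.56)²/24.56 + (27−27.44)²/27.44 = 0.0396
df = 2
p-value (upper-tail) = 0.98040
At α=0.05: p ≥ α → fail to reject H₀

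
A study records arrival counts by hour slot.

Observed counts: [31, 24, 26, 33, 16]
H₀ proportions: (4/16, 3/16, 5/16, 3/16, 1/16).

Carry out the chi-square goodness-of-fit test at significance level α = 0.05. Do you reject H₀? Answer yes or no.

n = 130; E_i = n·p_i = [32.50, 24.38, 40.62, 24.38, 8.12]
χ² = (31−32.50)²/32.50 + (24−24.38)²/24.38 + (26−40.62)²/40.62 + (33−24.38)²/24.38 + (16−8.12)²/8.12 = 16.0246
df = 4
p-value (upper-tail) = 0.00299
At α=0.05: p < α → reject H₀

reject H₀: yes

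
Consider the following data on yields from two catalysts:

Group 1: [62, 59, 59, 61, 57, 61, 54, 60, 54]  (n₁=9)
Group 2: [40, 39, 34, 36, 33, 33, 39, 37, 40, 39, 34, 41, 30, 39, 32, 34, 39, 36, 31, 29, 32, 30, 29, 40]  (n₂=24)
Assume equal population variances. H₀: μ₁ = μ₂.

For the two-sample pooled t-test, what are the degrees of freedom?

df = n₁ + n₂ − 2 = 9 + 24 − 2 = 31

degrees of freedom = 31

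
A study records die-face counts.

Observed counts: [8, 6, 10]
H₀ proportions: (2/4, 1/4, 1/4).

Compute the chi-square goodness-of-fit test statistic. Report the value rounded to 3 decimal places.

test statistic = 4.000

n = 24; E_i = n·p_i = [12.00, 6.00, 6.00]
χ² = (8−12.00)²/12.00 + (6−6.00)²/6.00 + (10−6.00)²/6.00 = 4.0000
df = 2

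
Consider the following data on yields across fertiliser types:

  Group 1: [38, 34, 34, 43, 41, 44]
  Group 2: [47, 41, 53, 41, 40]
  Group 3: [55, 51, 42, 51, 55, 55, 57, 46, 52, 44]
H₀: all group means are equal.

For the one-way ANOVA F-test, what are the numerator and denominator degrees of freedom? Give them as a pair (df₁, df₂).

degrees of freedom = [2, 18]

k = 3 groups, N = 21 total
df = (k−1, N−k) = (3−1, 21−3) = (2, 18)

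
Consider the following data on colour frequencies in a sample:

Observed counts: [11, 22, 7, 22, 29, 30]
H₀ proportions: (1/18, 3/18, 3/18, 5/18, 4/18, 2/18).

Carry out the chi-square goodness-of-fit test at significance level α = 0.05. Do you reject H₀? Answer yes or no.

reject H₀: yes

n = 121; E_i = n·p_i = [6.72, 20.17, 20.17, 33.61, 26.89, 13.44]
χ² = (11−6.72)²/6.72 + (22−20.17)²/20.17 + (7−20.17)²/20.17 + (22−33.61)²/33.61 + (29−26.89)²/26.89 + (30−13.44)²/13.44 = 36.0488
df = 5
p-value (upper-tail) = 0.00000
At α=0.05: p < α → reject H₀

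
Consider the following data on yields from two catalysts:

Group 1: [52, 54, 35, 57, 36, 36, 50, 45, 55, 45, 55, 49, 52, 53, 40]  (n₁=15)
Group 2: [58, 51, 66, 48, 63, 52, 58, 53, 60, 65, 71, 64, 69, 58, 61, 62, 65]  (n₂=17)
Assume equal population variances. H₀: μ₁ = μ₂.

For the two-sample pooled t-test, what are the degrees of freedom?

df = n₁ + n₂ − 2 = 15 + 17 − 2 = 30

degrees of freedom = 30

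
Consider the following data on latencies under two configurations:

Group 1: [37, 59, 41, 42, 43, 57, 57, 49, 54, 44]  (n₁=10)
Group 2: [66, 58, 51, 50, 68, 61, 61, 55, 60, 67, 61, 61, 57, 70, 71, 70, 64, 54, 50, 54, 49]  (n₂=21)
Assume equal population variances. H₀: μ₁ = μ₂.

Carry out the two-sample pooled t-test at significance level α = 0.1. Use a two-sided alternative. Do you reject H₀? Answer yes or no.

reject H₀: yes

x̄₁=48.300, s₁=7.931, n₁=10
x̄₂=59.905, s₂=7.077, n₂=21
s_p² = [9·7.931² + 20·7.077²]/29 = 54.0658
SE = √(s_p²·(1/10+1/21)) = 2.8251
t = (48.300−59.905)/2.8251 = -4.1077
df = 29
p-value (two-sided) = 0.00030
At α=0.1: p < α → reject H₀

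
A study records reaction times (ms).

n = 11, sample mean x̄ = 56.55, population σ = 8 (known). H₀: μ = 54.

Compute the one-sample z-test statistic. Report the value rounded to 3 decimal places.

SE = σ/√n = 8/√11 = 2.4121
z = (x̄−μ₀)/SE = (56.55−54)/2.4121 = 1.0572

test statistic = 1.057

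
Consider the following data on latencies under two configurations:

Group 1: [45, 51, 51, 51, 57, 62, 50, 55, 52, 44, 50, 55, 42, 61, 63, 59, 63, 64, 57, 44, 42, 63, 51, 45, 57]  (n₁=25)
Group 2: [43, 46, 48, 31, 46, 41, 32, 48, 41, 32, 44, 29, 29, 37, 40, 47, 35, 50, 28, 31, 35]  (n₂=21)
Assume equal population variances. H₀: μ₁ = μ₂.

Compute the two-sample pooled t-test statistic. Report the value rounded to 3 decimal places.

x̄₁=53.360, s₁=7.135, n₁=25
x̄₂=38.714, s₂=7.336, n₂=21
s_p² = [24·7.135² + 20·7.336²]/44 = 52.2283
SE = √(s_p²·(1/25+1/21)) = 2.1392
t = (53.360−38.714)/2.1392 = 6.8463
df = 44

test statistic = 6.846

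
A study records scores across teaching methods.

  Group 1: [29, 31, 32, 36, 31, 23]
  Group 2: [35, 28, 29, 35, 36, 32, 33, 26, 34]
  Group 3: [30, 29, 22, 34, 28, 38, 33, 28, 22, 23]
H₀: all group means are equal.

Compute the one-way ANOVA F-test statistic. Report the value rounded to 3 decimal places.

Group means [30.33, 32.00, 28.70], grand mean 30.280
SSB = Σnᵢ(x̄ᵢ−x̄)² = 51.607; SSW = ΣΣ(x−x̄ᵢ)² = 449.433
MSB = 51.607/2 = 25.8033; MSW = 449.433/22 = 20.4288
F = MSB/MSW = 1.2631
df = (2, 22)

test statistic = 1.263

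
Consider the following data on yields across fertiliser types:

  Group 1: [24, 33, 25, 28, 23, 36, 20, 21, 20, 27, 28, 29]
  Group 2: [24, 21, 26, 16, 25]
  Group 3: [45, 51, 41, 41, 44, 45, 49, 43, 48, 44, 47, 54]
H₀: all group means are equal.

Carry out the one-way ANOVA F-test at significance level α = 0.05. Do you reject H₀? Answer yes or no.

reject H₀: yes

Group means [26.17, 22.40, 46.00], grand mean 33.724
SSB = Σnᵢ(x̄ᵢ−x̄)² = 3134.926; SSW = ΣΣ(x−x̄ᵢ)² = 514.867
MSB = 3134.926/2 = 1567.4632; MSW = 514.867/26 = 19.8026
F = MSB/MSW = 79.1546
df = (2, 26)
p-value (upper-tail) = 0.00000
At α=0.05: p < α → reject H₀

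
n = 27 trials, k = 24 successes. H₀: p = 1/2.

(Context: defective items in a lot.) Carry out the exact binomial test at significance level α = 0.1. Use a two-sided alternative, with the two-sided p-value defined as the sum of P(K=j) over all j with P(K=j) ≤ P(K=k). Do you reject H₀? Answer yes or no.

reject H₀: yes

Exact binomial: n=27, k=24, p₀=1/2=0.5000
P(X=j) = C(n,j)·p₀^j·(1−p₀)^(n−j); p = Σ P(X=j) over j with P(X=j) ≤ P(X=24)
p-value (two-sided) = 0.00005
At α=0.1: p < α → reject H₀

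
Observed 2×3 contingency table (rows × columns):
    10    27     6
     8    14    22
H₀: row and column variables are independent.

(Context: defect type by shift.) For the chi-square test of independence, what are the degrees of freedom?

df = (r−1)(c−1) = (2−1)·(3−1) = 2

degrees of freedom = 2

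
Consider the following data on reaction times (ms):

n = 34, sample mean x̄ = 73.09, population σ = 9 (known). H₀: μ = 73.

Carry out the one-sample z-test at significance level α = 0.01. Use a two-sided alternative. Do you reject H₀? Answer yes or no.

reject H₀: no

SE = σ/√n = 9/√34 = 1.5435
z = (x̄−μ₀)/SE = (73.09−73)/1.5435 = 0.0583
p-value (two-sided) = 0.95350
At α=0.01: p ≥ α → fail to reject H₀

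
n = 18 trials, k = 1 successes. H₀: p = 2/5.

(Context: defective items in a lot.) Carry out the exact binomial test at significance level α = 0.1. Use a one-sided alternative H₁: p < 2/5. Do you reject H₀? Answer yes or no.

Exact binomial: n=18, k=1, p₀=2/5=0.4000
P(X≤1) from Σ C(n,i)·p₀^i·(1−p₀)^(n−i)
p-value (one-sided, H₁ less) = 0.00132
At α=0.1: p < α → reject H₀

reject H₀: yes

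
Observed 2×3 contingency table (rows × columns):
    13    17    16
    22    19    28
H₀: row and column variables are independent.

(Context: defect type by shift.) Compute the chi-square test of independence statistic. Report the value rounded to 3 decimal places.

Row totals [46, 69], col totals [35, 36, 44], n=115
χ² = (13−14.00)²/14.00 + (17−14.40)²/14.40 + (16−17.60)²/17.60 + (22−21.00)²/21.00 + (19−21.60)²/21.60 + (28−26.40)²/26.40 = 1.1439
df = 2

test statistic = 1.144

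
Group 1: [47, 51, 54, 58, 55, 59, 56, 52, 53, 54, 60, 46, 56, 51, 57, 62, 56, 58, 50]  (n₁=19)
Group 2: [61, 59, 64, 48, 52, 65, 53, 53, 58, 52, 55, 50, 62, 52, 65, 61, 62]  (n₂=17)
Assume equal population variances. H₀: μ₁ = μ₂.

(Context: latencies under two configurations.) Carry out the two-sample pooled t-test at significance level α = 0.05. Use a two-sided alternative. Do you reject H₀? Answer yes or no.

x̄₁=54.474, s₁=4.261, n₁=19
x̄₂=57.176, s₂=5.615, n₂=17
s_p² = [18·4.261² + 16·5.615²]/34 = 24.4473
SE = √(s_p²·(1/19+1/17)) = 1.6507
t = (54.474−57.176)/1.6507 = -1.6374
df = 34
p-value (two-sided) = 0.11078
At α=0.05: p ≥ α → fail to reject H₀

reject H₀: no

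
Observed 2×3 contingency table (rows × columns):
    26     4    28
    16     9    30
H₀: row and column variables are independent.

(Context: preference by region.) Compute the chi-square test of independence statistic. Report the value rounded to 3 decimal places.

Row totals [58, 55], col totals [42, 13, 58], n=113
χ² = (26−21.56)²/21.56 + (4−6.67)²/6.67 + (28−29.77)²/29.77 + (16−20.44)²/20.44 + (9−6.33)²/6.33 + (30−28.23)²/28.23 = 4.2964
df = 2

test statistic = 4.296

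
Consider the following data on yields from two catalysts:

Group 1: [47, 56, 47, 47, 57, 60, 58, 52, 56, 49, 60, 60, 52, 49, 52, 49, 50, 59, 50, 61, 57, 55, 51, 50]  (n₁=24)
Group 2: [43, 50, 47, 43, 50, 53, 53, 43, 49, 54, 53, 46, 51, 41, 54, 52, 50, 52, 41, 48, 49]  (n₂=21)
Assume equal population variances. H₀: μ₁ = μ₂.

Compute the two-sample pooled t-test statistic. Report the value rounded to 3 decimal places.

test statistic = 3.574

x̄₁=53.500, s₁=4.709, n₁=24
x̄₂=48.667, s₂=4.305, n₂=21
s_p² = [23·4.709² + 20·4.305²]/43 = 20.4806
SE = √(s_p²·(1/24+1/21)) = 1.3523
t = (53.500−48.667)/1.3523 = 3.5742
df = 43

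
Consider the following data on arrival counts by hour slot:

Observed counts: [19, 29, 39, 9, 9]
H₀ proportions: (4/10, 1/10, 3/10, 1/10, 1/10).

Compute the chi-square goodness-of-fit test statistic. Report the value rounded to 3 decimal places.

test statistic = 47.405

n = 105; E_i = n·p_i = [42.00, 10.50, 31.50, 10.50, 10.50]
χ² = (19−42.00)²/42.00 + (29−10.50)²/10.50 + (39−31.50)²/31.50 + (9−10.50)²/10.50 + (9−10.50)²/10.50 = 47.4048
df = 4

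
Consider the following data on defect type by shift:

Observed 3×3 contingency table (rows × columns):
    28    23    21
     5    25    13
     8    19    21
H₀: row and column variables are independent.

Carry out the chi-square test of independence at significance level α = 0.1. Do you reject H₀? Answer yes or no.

Row totals [72, 43, 48], col totals [41, 67, 55], n=163
χ² = (28−18.11)²/18.11 + (23−29.60)²/29.60 + (21−24.29)²/24.29 + (5−10.82)²/10.82 + (25−17.67)²/17.67 + (13−14.51)²/14.51 + (8−12.07)²/12.07 + (19−19.73)²/19.73 + (21−16.20)²/16.20 = 16.4632
df = 4
p-value (upper-tail) = 0.00246
At α=0.1: p < α → reject H₀

reject H₀: yes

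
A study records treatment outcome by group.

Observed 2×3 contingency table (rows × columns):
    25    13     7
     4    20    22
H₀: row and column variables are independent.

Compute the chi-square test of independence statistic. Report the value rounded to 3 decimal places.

test statistic = 24.442

Row totals [45, 46], col totals [29, 33, 29], n=91
χ² = (25−14.34)²/14.34 + (13−16.32)²/16.32 + (7−14.34)²/14.34 + (4−14.66)²/14.66 + (20−16.68)²/16.68 + (22−14.66)²/14.66 = 24.4423
df = 2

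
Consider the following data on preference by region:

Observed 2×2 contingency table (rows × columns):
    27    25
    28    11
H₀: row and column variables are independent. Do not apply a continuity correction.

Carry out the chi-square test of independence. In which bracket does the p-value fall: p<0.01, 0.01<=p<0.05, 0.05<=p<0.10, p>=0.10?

Row totals [52, 39], col totals [55, 36], n=91
χ² = (27−31.43)²/31.43 + (25−20.57)²/20.57 + (28−23.57)²/23.57 + (11−15.43)²/15.43 = 3.6806
df = 1
p-value (upper-tail) = 0.05505
→ bracket: 0.05<=p<0.10

p-value bracket: 0.05<=p<0.10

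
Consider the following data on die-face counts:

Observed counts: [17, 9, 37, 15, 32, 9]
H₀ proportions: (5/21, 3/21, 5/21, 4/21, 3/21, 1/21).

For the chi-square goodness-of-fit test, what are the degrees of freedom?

df = k − 1 = 6 − 1 = 5

degrees of freedom = 5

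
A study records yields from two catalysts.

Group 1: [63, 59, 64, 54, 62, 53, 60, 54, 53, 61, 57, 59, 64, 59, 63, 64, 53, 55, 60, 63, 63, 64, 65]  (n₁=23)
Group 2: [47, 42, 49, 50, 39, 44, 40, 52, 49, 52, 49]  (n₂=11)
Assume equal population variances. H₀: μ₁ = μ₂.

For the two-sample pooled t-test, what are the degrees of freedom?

df = n₁ + n₂ − 2 = 23 + 11 − 2 = 32

degrees of freedom = 32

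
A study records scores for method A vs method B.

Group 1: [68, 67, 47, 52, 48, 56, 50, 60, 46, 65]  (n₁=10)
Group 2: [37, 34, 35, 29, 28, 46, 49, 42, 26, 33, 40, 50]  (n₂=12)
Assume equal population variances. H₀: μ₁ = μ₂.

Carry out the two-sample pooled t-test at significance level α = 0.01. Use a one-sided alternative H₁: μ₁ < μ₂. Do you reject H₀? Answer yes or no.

x̄₁=55.900, s₁=8.556, n₁=10
x̄₂=37.417, s₂=8.096, n₂=12
s_p² = [9·8.556² + 11·8.096²]/20 = 68.9908
SE = √(s_p²·(1/10+1/12)) = 3.5564
t = (55.900−37.417)/3.5564 = 5.1971
df = 20
p-value (one-sided, H₁ less) = 0.99998
At α=0.01: p ≥ α → fail to reject H₀

reject H₀: no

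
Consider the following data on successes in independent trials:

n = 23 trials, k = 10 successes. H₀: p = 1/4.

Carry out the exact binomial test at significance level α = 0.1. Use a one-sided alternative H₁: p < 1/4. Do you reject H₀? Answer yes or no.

Exact binomial: n=23, k=10, p₀=1/4=0.2500
P(X≤10) from Σ C(n,i)·p₀^i·(1−p₀)^(n−i)
p-value (one-sided, H₁ less) = 0.98514
At α=0.1: p ≥ α → fail to reject H₀

reject H₀: no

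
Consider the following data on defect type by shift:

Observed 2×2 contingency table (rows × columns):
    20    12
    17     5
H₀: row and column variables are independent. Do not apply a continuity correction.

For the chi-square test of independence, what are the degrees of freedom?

degrees of freedom = 1

df = (r−1)(c−1) = (2−1)·(2−1) = 1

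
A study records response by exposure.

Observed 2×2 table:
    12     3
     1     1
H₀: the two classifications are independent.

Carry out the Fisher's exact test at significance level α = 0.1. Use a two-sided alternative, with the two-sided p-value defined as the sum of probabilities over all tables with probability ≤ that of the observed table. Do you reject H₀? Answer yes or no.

reject H₀: no

Margins: r₁=15, r₂=2, c₁=13, c₂=4, n=17
p_obs = C(15,12)·C(2,1)/C(17,13); sum pmf over tables with pmf ≤ p_obs
p-value (two-sided) = 0.42647
At α=0.1: p ≥ α → fail to reject H₀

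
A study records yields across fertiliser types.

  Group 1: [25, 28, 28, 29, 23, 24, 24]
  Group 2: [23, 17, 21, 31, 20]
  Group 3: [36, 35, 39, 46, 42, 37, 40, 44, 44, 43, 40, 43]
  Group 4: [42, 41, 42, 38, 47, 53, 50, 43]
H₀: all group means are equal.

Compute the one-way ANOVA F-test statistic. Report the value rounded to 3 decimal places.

test statistic = 50.659

Group means [25.86, 22.40, 40.75, 44.50], grand mean 35.562
SSB = Σnᵢ(x̄ᵢ−x̄)² = 2487.568; SSW = ΣΣ(x−x̄ᵢ)² = 458.307
MSB = 2487.568/3 = 829.1893; MSW = 458.307/28 = 16.3681
F = MSB/MSW = 50.6588
df = (3, 28)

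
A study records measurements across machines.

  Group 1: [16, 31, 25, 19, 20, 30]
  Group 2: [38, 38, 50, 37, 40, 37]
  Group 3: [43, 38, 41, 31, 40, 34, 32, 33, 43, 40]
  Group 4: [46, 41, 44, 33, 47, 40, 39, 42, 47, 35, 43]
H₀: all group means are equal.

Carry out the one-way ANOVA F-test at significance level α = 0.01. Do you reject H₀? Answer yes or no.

Group means [23.50, 40.00, 37.50, 41.55], grand mean 36.758
SSB = Σnᵢ(x̄ᵢ−x̄)² = 1375.333; SSW = ΣΣ(x−x̄ᵢ)² = 718.727
MSB = 1375.333/3 = 458.4444; MSW = 718.727/29 = 24.7837
F = MSB/MSW = 18.4978
df = (3, 29)
p-value (upper-tail) = 0.00000
At α=0.01: p < α → reject H₀

reject H₀: yes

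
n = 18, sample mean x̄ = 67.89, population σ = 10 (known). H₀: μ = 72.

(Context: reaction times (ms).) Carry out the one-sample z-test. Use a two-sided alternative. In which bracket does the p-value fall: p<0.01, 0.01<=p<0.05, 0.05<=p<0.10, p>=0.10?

p-value bracket: 0.05<=p<0.10

SE = σ/√n = 10/√18 = 2.3570
z = (x̄−μ₀)/SE = (67.89−72)/2.3570 = -1.7437
p-value (two-sided) = 0.08121
→ bracket: 0.05<=p<0.10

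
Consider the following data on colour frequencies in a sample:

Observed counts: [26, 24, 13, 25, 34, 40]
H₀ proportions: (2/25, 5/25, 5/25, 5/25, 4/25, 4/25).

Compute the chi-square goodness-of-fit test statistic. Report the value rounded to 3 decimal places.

n = 162; E_i = n·p_i = [12.96, 32.40, 32.40, 32.40, 25.92, 25.92]
χ² = (26−12.96)²/12.96 + (24−32.40)²/32.40 + (13−32.40)²/32.40 + (25−32.40)²/32.40 + (34−25.92)²/25.92 + (40−25.92)²/25.92 = 38.7716
df = 5

test statistic = 38.772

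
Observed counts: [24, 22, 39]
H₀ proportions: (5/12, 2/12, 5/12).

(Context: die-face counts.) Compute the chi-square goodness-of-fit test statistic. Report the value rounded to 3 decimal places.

test statistic = 8.374

n = 85; E_i = n·p_i = [35.42, 14.17, 35.42]
χ² = (24−35.42)²/35.42 + (22−14.17)²/14.17 + (39−35.42)²/35.42 = 8.3741
df = 2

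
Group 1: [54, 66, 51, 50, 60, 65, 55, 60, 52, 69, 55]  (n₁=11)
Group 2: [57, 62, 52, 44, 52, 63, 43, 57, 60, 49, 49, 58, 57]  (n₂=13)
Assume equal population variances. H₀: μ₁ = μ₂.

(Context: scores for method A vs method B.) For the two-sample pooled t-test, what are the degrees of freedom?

df = n₁ + n₂ − 2 = 11 + 13 − 2 = 22

degrees of freedom = 22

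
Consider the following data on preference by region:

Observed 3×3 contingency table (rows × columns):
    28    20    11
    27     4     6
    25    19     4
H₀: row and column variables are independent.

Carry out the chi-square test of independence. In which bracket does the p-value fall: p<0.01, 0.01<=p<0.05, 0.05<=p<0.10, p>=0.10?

Row totals [59, 37, 48], col totals [80, 43, 21], n=144
χ² = (28−32.78)²/32.78 + (20−17.62)²/17.62 + (11−8.60)²/8.60 + (27−20.56)²/20.56 + (4−11.05)²/11.05 + (6−5.40)²/5.40 + (25−26.67)²/26.67 + (19−14.33)²/14.33 + (4−7.00)²/7.00 = 11.1797
df = 4
p-value (upper-tail) = 0.02462
→ bracket: 0.01<=p<0.05

p-value bracket: 0.01<=p<0.05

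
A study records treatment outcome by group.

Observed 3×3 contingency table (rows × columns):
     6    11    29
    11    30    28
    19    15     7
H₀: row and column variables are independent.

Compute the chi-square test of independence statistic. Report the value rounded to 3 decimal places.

Row totals [46, 69, 41], col totals [36, 56, 64], n=156
χ² = (6−10.62)²/10.62 + (11−16.51)²/16.51 + (29−18.87)²/18.87 + (11−15.92)²/15.92 + (30−24.77)²/24.77 + (28−28.31)²/28.31 + (19−9.46)²/9.46 + (15−14.72)²/14.72 + (7−16.82)²/16.82 = 27.2679
df = 4

test statistic = 27.268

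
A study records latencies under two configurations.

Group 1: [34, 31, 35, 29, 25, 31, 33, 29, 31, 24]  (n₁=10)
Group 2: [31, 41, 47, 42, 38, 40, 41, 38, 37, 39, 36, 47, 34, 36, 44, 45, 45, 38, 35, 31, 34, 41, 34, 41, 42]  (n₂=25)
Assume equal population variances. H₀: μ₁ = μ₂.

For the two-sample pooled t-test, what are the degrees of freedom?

degrees of freedom = 33

df = n₁ + n₂ − 2 = 10 + 25 − 2 = 33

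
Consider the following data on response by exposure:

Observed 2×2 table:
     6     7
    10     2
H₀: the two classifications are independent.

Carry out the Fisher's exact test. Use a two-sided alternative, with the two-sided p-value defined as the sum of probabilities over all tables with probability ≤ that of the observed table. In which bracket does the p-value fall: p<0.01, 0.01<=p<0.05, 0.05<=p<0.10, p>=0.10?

p-value bracket: 0.05<=p<0.10

Margins: r₁=13, r₂=12, c₁=16, c₂=9, n=25
p_obs = C(13,6)·C(12,10)/C(25,16); sum pmf over tables with pmf ≤ p_obs
p-value (two-sided) = 0.09684
→ bracket: 0.05<=p<0.10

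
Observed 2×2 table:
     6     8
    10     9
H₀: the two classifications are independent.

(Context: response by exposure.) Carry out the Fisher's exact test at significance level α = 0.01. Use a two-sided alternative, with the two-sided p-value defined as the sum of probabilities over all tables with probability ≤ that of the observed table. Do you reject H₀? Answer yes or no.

reject H₀: no

Margins: r₁=14, r₂=19, c₁=16, c₂=17, n=33
p_obs = C(14,6)·C(19,10)/C(33,16); sum pmf over tables with pmf ≤ p_obs
p-value (two-sided) = 0.72828
At α=0.01: p ≥ α → fail to reject H₀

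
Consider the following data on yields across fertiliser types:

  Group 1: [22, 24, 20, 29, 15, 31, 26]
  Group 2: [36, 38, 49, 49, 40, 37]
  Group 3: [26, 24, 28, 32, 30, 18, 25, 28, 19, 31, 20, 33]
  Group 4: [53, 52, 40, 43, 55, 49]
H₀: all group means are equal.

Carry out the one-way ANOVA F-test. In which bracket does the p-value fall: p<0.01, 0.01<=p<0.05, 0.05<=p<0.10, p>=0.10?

Group means [23.86, 41.50, 26.17, 48.67], grand mean 32.968
SSB = Σnᵢ(x̄ᵢ−x̄)² = 3051.611; SSW = ΣΣ(x−x̄ᵢ)² = 821.357
MSB = 3051.611/3 = 1017.2035; MSW = 821.357/27 = 30.4206
F = MSB/MSW = 33.4379
df = (3, 27)
p-value (upper-tail) = 0.00000
→ bracket: p<0.01

p-value bracket: p<0.01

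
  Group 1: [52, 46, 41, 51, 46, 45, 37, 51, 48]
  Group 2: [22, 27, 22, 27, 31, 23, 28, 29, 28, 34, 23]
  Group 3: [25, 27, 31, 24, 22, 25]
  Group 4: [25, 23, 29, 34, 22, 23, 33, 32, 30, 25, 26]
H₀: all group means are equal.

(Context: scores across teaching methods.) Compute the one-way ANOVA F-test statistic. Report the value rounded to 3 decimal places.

Group means [46.33, 26.73, 25.67, 27.45], grand mean 31.541
SSB = Σnᵢ(x̄ᵢ−x̄)² = 2614.947; SSW = ΣΣ(x−x̄ᵢ)² = 582.242
MSB = 2614.947/3 = 871.6489; MSW = 582.242/33 = 17.6437
F = MSB/MSW = 49.4028
df = (3, 33)

test statistic = 49.403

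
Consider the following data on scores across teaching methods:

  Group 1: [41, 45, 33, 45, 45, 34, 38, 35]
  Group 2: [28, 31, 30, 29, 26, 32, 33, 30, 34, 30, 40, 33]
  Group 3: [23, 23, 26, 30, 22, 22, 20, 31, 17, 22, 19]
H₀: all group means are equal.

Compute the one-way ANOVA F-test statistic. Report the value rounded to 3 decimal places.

test statistic = 34.033

Group means [39.50, 31.33, 23.18], grand mean 30.548
SSB = Σnᵢ(x̄ᵢ−x̄)² = 1245.374; SSW = ΣΣ(x−x̄ᵢ)² = 512.303
MSB = 1245.374/2 = 622.6872; MSW = 512.303/28 = 18.2965
F = MSB/MSW = 34.0331
df = (2, 28)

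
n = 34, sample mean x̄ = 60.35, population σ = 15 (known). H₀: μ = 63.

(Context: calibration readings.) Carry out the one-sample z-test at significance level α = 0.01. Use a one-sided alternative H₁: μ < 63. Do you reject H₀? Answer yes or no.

reject H₀: no

SE = σ/√n = 15/√34 = 2.5725
z = (x̄−μ₀)/SE = (60.35−63)/2.5725 = -1.0301
p-value (one-sided, H₁ less) = 0.15147
At α=0.01: p ≥ α → fail to reject H₀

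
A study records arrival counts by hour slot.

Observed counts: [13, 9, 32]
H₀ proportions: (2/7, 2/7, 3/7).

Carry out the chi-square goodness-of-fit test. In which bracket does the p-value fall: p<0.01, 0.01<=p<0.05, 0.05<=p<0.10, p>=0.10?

n = 54; E_i = n·p_i = [15.43, 15.43, 23.14]
χ² = (13−15.43)²/15.43 + (9−15.43)²/15.43 + (32−23.14)²/23.14 = 6.4506
df = 2
p-value (upper-tail) = 0.03974
→ bracket: 0.01<=p<0.05

p-value bracket: 0.01<=p<0.05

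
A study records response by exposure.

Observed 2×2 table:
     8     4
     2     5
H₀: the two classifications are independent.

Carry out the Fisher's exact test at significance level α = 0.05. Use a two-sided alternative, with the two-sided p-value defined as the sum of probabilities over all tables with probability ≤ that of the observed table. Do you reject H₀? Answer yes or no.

Margins: r₁=12, r₂=7, c₁=10, c₂=9, n=19
p_obs = C(12,8)·C(7,2)/C(19,10); sum pmf over tables with pmf ≤ p_obs
p-value (two-sided) = 0.16980
At α=0.05: p ≥ α → fail to reject H₀

reject H₀: no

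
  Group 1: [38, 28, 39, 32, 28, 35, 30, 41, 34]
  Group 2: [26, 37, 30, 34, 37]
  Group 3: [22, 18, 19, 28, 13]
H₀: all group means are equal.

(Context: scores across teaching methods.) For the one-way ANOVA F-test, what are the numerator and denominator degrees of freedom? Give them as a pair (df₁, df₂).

degrees of freedom = [2, 16]

k = 3 groups, N = 19 total
df = (k−1, N−k) = (3−1, 19−3) = (2, 16)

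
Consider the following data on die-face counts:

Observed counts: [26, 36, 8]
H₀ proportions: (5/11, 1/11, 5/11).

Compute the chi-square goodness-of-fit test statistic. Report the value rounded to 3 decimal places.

n = 70; E_i = n·p_i = [31.82, 6.36, 31.82]
χ² = (26−31.82)²/31.82 + (36−6.36)²/6.36 + (8−31.82)²/31.82 = 156.9143
df = 2

test statistic = 156.914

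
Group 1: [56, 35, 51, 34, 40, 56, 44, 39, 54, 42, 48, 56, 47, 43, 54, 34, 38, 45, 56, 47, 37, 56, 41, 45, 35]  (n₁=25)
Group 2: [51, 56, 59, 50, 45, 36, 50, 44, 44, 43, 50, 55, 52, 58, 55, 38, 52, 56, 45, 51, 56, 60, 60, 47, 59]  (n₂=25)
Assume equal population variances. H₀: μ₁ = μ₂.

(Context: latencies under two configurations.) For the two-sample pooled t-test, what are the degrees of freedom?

degrees of freedom = 48

df = n₁ + n₂ − 2 = 25 + 25 − 2 = 48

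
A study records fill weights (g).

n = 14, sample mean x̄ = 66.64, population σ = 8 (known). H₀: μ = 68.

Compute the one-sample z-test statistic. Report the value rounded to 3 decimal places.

SE = σ/√n = 8/√14 = 2.1381
z = (x̄−μ₀)/SE = (66.64−68)/2.1381 = -0.6361

test statistic = -0.636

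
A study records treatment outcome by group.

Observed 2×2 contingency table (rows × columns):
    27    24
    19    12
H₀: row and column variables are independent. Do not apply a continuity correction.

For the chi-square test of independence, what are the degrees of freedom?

df = (r−1)(c−1) = (2−1)·(2−1) = 1

degrees of freedom = 1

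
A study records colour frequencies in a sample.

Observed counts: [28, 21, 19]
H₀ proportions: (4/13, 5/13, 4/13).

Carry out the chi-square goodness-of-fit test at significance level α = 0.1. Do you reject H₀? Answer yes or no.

n = 68; E_i = n·p_i = [20.92, 26.15, 20.92]
χ² = (28−20.92)²/20.92 + (21−26.15)²/26.15 + (19−20.92)²/20.92 = 3.5860
df = 2
p-value (upper-tail) = 0.16646
At α=0.1: p ≥ α → fail to reject H₀

reject H₀: no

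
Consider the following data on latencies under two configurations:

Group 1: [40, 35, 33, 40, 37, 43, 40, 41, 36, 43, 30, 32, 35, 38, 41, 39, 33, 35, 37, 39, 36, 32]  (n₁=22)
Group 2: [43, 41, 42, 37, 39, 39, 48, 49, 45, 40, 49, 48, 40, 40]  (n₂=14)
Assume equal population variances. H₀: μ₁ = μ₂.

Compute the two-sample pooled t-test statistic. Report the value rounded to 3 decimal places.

test statistic = -4.386

x̄₁=37.045, s₁=3.684, n₁=22
x̄₂=42.857, s₂=4.167, n₂=14
s_p² = [21·3.684² + 13·4.167²]/34 = 15.0197
SE = √(s_p²·(1/22+1/14)) = 1.3250
t = (37.045−42.857)/1.3250 = -4.3863
df = 34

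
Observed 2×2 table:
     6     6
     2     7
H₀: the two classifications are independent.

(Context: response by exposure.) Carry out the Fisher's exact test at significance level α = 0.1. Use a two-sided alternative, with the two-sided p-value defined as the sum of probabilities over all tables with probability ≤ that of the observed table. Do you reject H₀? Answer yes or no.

reject H₀: no

Margins: r₁=12, r₂=9, c₁=8, c₂=13, n=21
p_obs = C(12,6)·C(9,2)/C(21,8); sum pmf over tables with pmf ≤ p_obs
p-value (two-sided) = 0.36656
At α=0.1: p ≥ α → fail to reject H₀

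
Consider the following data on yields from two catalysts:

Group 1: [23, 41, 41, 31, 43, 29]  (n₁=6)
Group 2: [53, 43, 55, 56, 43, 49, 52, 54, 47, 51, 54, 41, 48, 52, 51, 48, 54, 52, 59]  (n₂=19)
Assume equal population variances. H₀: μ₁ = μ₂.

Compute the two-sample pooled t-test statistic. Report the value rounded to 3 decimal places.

x̄₁=34.667, s₁=8.140, n₁=6
x̄₂=50.632, s₂=4.728, n₂=19
s_p² = [5·8.140² + 18·4.728²]/23 = 31.9024
SE = √(s_p²·(1/6+1/19)) = 2.6450
t = (34.667−50.632)/2.6450 = -6.0358
df = 23

test statistic = -6.036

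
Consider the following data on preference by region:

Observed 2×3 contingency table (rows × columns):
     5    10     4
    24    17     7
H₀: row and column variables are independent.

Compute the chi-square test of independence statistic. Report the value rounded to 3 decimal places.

test statistic = 3.112

Row totals [19, 48], col totals [29, 27, 11], n=67
χ² = (5−8.22)²/8.22 + (10−7.66)²/7.66 + (4−3.12)²/3.12 + (24−20.78)²/20.78 + (17−19.34)²/19.34 + (7−7.88)²/7.88 = 3.1121
df = 2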